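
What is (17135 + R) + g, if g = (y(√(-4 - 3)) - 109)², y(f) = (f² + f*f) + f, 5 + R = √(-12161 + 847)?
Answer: 32252 + I*√11314 - 246*I*√7 ≈ 32252.0 - 544.49*I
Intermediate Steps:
R = -5 + I*√11314 (R = -5 + √(-12161 + 847) = -5 + √(-11314) = -5 + I*√11314 ≈ -5.0 + 106.37*I)
y(f) = f + 2*f² (y(f) = (f² + f²) + f = 2*f² + f = f + 2*f²)
g = (-109 + I*√7*(1 + 2*I*√7))² (g = (√(-4 - 3)*(1 + 2*√(-4 - 3)) - 109)² = (√(-7)*(1 + 2*√(-7)) - 109)² = ((I*√7)*(1 + 2*(I*√7)) - 109)² = ((I*√7)*(1 + 2*I*√7) - 109)² = (I*√7*(1 + 2*I*√7) - 109)² = (-109 + I*√7*(1 + 2*I*√7))² ≈ 15122.0 - 650.85*I)
(17135 + R) + g = (17135 + (-5 + I*√11314)) + (15122 - 246*I*√7) = (17130 + I*√11314) + (15122 - 246*I*√7) = 32252 + I*√11314 - 246*I*√7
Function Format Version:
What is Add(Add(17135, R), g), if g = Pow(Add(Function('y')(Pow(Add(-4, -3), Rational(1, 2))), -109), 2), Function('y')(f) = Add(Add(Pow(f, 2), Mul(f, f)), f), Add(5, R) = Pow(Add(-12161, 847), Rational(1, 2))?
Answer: Add(32252, Mul(I, Pow(11314, Rational(1, 2))), Mul(-246, I, Pow(7, Rational(1, 2)))) ≈ Add(32252., Mul(-544.49, I))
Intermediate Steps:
R = Add(-5, Mul(I, Pow(11314, Rational(1, 2)))) (R = Add(-5, Pow(Add(-12161, 847), Rational(1, 2))) = Add(-5, Pow(-11314, Rational(1, 2))) = Add(-5, Mul(I, Pow(11314, Rational(1, 2)))) ≈ Add(-5.0000, Mul(106.37, I)))
Function('y')(f) = Add(f, Mul(2, Pow(f, 2))) (Function('y')(f) = Add(Add(Pow(f, 2), Pow(f, 2)), f) = Add(Mul(2, Pow(f, 2)), f) = Add(f, Mul(2, Pow(f, 2))))
g = Pow(Add(-109, Mul(I, Pow(7, Rational(1, 2)), Add(1, Mul(2, I, Pow(7, Rational(1, 2)))))), 2) (g = Pow(Add(Mul(Pow(Add(-4, -3), Rational(1, 2)), Add(1, Mul(2, Pow(Add(-4, -3), Rational(1, 2))))), -109), 2) = Pow(Add(Mul(Pow(-7, Rational(1, 2)), Add(1, Mul(2, Pow(-7, Rational(1, 2))))), -109), 2) = Pow(Add(Mul(Mul(I, Pow(7, Rational(1, 2))), Add(1, Mul(2, Mul(I, Pow(7, Rational(1, 2)))))), -109), 2) = Pow(Add(Mul(Mul(I, Pow(7, Rational(1, 2))), Add(1, Mul(2, I, Pow(7, Rational(1, 2))))), -109), 2) = Pow(Add(Mul(I, Pow(7, Rational(1, 2)), Add(1, Mul(2, I, Pow(7, Rational(1, 2))))), -109), 2) = Pow(Add(-109, Mul(I, Pow(7, Rational(1, 2)), Add(1, Mul(2, I, Pow(7, Rational(1, 2)))))), 2) ≈ Add(15122., Mul(-650.85, I)))
Add(Add(17135, R), g) = Add(Add(17135, Add(-5, Mul(I, Pow(11314, Rational(1, 2))))), Add(15122, Mul(-246, I, Pow(7, Rational(1, 2))))) = Add(Add(17130, Mul(I, Pow(11314, Rational(1, 2)))), Add(15122, Mul(-246, I, Pow(7, Rational(1, 2))))) = Add(32252, Mul(I, Pow(11314, Rational(1, 2))), Mul(-246, I, Pow(7, Rational(1, 2))))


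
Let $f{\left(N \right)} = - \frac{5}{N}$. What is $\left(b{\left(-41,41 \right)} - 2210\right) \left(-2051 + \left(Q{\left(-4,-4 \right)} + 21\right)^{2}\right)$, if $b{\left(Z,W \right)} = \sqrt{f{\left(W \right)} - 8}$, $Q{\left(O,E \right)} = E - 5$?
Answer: $4214470 - \frac{5721 i \sqrt{1517}}{41} \approx 4.2145 \cdot 10^{6} - 5434.8 i$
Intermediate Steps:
$Q{\left(O,E \right)} = -5 + E$ ($Q{\left(O,E \right)} = E - 5 = -5 + E$)
$b{\left(Z,W \right)} = \sqrt{-8 - \frac{5}{W}}$ ($b{\left(Z,W \right)} = \sqrt{- \frac{5}{W} - 8} = \sqrt{-8 - \frac{5}{W}}$)
$\left(b{\left(-41,41 \right)} - 2210\right) \left(-2051 + \left(Q{\left(-4,-4 \right)} + 21\right)^{2}\right) = \left(\sqrt{-8 - \frac{5}{41}} - 2210\right) \left(-2051 + \left(\left(-5 - 4\right) + 21\right)^{2}\right) = \left(\sqrt{-8 - \frac{5}{41}} - 2210\right) \left(-2051 + \left(-9 + 21\right)^{2}\right) = \left(\sqrt{-8 - \frac{5}{41}} - 2210\right) \left(-2051 + 12^{2}\right) = \left(\sqrt{- \frac{333}{41}} - 2210\right) \left(-2051 + 144\right) = \left(\frac{3 i \sqrt{1517}}{41} - 2210\right) \left(-1907\right) = \left(-2210 + \frac{3 i \sqrt{1517}}{41}\right) \left(-1907\right) = 4214470 - \frac{5721 i \sqrt{1517}}{41}$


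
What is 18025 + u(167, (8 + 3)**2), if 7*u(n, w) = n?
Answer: 126342/7 ≈ 18049.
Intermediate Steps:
u(n, w) = n/7
18025 + u(167, (8 + 3)**2) = 18025 + (1/7)*167 = 18025 + 167/7 = 126342/7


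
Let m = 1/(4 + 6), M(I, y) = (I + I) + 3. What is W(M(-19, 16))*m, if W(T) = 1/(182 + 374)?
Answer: 1/5560 ≈ 0.00017986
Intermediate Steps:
M(I, y) = 3 + 2*I (M(I, y) = 2*I + 3 = 3 + 2*I)
m = ⅒ (m = 1/10 = ⅒ ≈ 0.10000)
W(T) = 1/556
W(M(-19, 16))*m = (1/556)*(⅒) = 1/5560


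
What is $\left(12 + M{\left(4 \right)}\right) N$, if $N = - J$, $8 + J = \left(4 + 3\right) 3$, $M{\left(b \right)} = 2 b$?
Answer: $-260$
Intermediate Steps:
$J = 13$ ($J = -8 + \left(4 + 3\right) 3 = -8 + 7 \cdot 3 = -8 + 21 = 13$)
$N = -13$ ($N = \left(-1\right) 13 = -13$)
$\left(12 + M{\left(4 \right)}\right) N = \left(12 + 2 \cdot 4\right) \left(-13\right) = \left(12 + 8\right) \left(-13\right) = 20 \left(-13\right) = -260$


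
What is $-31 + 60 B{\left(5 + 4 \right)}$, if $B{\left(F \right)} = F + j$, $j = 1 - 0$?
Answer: $569$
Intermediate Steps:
$j = 1$ ($j = 1 + 0 = 1$)
$B{\left(F \right)} = 1 + F$ ($B{\left(F \right)} = F + 1 = 1 + F$)
$-31 + 60 B{\left(5 + 4 \right)} = -31 + 60 \left(1 + \left(5 + 4\right)\right) = -31 + 60 \left(1 + 9\right) = -31 + 60 \cdot 10 = -31 + 600 = 569$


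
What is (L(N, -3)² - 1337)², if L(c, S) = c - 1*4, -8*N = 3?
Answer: 7113741649/4096 ≈ 1.7368e+6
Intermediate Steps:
N = -3/8 (N = -⅛*3 = -3/8 ≈ -0.37500)
L(c, S) = -4 + c (L(c, S) = c - 4 = -4 + c)
(L(N, -3)² - 1337)² = ((-4 - 3/8)² - 1337)² = ((-35/8)² - 1337)² = (1225/64 - 1337)² = (-84343/64)² = 7113741649/4096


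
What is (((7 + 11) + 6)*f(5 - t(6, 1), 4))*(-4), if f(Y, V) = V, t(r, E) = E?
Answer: -384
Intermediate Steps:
(((7 + 11) + 6)*f(5 - t(6, 1), 4))*(-4) = (((7 + 11) + 6)*4)*(-4) = ((18 + 6)*4)*(-4) = (24*4)*(-4) = 96*(-4) = -384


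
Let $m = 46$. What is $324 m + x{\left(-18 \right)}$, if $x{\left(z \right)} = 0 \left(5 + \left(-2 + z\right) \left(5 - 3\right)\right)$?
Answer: $14904$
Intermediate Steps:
$x{\left(z \right)} = 0$ ($x{\left(z \right)} = 0 \left(5 + \left(-2 + z\right) 2\right) = 0 \left(5 + \left(-4 + 2 z\right)\right) = 0 \left(1 + 2 z\right) = 0$)
$324 m + x{\left(-18 \right)} = 324 \cdot 46 + 0 = 14904 + 0 = 14904$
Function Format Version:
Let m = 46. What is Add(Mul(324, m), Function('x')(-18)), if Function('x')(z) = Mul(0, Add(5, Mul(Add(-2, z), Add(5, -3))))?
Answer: 14904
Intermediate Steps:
Function('x')(z) = 0 (Function('x')(z) = Mul(0, Add(5, Mul(Add(-2, z), 2))) = Mul(0, Add(5, Add(-4, Mul(2, z)))) = Mul(0, Add(1, Mul(2, z))) = 0)
Add(Mul(324, m), Function('x')(-18)) = Add(Mul(324, 46), 0) = Add(14904, 0) = 14904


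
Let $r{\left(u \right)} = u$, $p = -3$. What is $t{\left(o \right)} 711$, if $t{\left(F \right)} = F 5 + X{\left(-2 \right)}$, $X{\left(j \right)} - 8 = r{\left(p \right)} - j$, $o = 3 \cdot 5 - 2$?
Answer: $51192$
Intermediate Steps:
$o = 13$ ($o = 15 - 2 = 13$)
$X{\left(j \right)} = 5 - j$ ($X{\left(j \right)} = 8 - \left(3 + j\right) = 5 - j$)
$t{\left(F \right)} = 7 + 5 F$ ($t{\left(F \right)} = F 5 + \left(5 - -2\right) = 5 F + \left(5 + 2\right) = 5 F + 7 = 7 + 5 F$)
$t{\left(o \right)} 711 = \left(7 + 5 \cdot 13\right) 711 = \left(7 + 65\right) 711 = 72 \cdot 711 = 51192$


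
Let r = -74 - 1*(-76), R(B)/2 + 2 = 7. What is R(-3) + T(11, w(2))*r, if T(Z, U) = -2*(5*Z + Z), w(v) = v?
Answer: -254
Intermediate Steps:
R(B) = 10 (R(B) = -4 + 2*7 = -4 + 14 = 10)
r = 2 (r = -74 + 76 = 2)
T(Z, U) = -12*Z
R(-3) + T(11, w(2))*r = 10 - 12*11*2 = 10 - 132*2 = 10 - 264 = -254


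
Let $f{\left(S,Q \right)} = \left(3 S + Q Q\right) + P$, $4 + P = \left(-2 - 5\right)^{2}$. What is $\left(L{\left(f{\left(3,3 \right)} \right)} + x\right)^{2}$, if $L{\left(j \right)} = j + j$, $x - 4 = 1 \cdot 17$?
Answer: $21609$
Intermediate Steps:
$P = 45$ ($P = -4 + \left(-2 - 5\right)^{2} = -4 + \left(-7\right)^{2} = -4 + 49 = 45$)
$f{\left(S,Q \right)} = 45 + Q^{2} + 3 S$ ($f{\left(S,Q \right)} = \left(3 S + Q Q\right) + 45 = \left(3 S + Q^{2}\right) + 45 = \left(Q^{2} + 3 S\right) + 45 = 45 + Q^{2} + 3 S$)
$x = 21$ ($x = 4 + 1 \cdot 17 = 4 + 17 = 21$)
$L{\left(j \right)} = 2 j$
$\left(L{\left(f{\left(3,3 \right)} \right)} + x\right)^{2} = \left(2 \left(45 + 3^{2} + 3 \cdot 3\right) + 21\right)^{2} = \left(2 \left(45 + 9 + 9\right) + 21\right)^{2} = \left(2 \cdot 63 + 21\right)^{2} = \left(126 + 21\right)^{2} = 147^{2} = 21609$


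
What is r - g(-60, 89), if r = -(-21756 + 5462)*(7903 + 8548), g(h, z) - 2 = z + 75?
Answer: 268052428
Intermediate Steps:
g(h, z) = 77 + z (g(h, z) = 2 + (z + 75) = 2 + (75 + z) = 77 + z)
r = 268052594 (r = -(-16294)*16451 = -1*(-268052594) = 268052594)
r - g(-60, 89) = 268052594 - (77 + 89) = 268052594 - 1*166 = 268052594 - 166 = 268052428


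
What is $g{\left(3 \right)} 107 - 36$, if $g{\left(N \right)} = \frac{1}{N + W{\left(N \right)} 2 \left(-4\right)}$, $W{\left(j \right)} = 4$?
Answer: $- \frac{1151}{29} \approx -39.69$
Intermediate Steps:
$g{\left(N \right)} = \frac{1}{-32 + N}$ ($g{\left(N \right)} = \frac{1}{N + 4 \cdot 2 \left(-4\right)} = \frac{1}{N + 8 \left(-4\right)} = \frac{1}{N - 32} = \frac{1}{-32 + N}$)
$g{\left(3 \right)} 107 - 36 = \frac{1}{-32 + 3} \cdot 107 - 36 = \frac{1}{-29} \cdot 107 - 36 = \left(- \frac{1}{29}\right) 107 - 36 = - \frac{107}{29} - 36 = - \frac{1151}{29}$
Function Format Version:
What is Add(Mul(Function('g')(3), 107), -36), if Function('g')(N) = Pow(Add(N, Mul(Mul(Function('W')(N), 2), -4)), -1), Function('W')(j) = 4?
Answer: Rational(-1151, 29) ≈ -39.690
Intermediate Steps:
Function('g')(N) = Pow(Add(-32, N), -1) (Function('g')(N) = Pow(Add(N, Mul(Mul(4, 2), -4)), -1) = Pow(Add(N, Mul(8, -4)), -1) = Pow(Add(N, -32), -1) = Pow(Add(-32, N), -1))
Add(Mul(Function('g')(3), 107), -36) = Add(Mul(Pow(Add(-32, 3), -1), 107), -36) = Add(Mul(Pow(-29, -1), 107), -36) = Add(Mul(Rational(-1, 29), 107), -36) = Add(Rational(-107, 29), -36) = Rational(-1151, 29)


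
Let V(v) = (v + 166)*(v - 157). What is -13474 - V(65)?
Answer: 7778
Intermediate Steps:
V(v) = (-157 + v)*(166 + v) (V(v) = (166 + v)*(-157 + v) = (-157 + v)*(166 + v))
-13474 - V(65) = -13474 - (-26062 + 65² + 9*65) = -13474 - (-26062 + 4225 + 585) = -13474 - 1*(-21252) = -13474 + 21252 = 7778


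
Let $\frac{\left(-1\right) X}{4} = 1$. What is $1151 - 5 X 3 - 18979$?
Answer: $50081$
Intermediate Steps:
$X = -4$ ($X = \left(-4\right) 1 = -4$)
$1151 - 5 X 3 - 18979 = 1151 \left(-5\right) \left(-4\right) 3 - 18979 = 1151 \cdot 20 \cdot 3 - 18979 = 1151 \cdot 60 - 18979 = 69060 - 18979 = 50081$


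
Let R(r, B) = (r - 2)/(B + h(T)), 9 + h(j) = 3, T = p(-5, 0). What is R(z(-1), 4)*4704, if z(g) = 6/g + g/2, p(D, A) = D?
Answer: 19992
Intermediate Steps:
T = -5
h(j) = -6 (h(j) = -9 + 3 = -6)
z(g) = g/2 + 6/g (z(g) = 6/g + g*(½) = 6/g + g/2 = g/2 + 6/g)
R(r, B) = (-2 + r)/(-6 + B) (R(r, B) = (r - 2)/(B - 6) = (-2 + r)/(-6 + B))
R(z(-1), 4)*4704 = ((-2 + ((½)*(-1) + 6/(-1)))/(-6 + 4))*4704 = ((-2 + (-½ + 6*(-1)))/(-2))*4704 = -(-2 + (-½ - 6))/2*4704 = -(-2 - 13/2)/2*4704 = -½*(-17/2)*4704 = (17/4)*4704 = 19992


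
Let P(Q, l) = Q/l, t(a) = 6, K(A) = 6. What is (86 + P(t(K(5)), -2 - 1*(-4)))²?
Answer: 7921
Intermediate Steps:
(86 + P(t(K(5)), -2 - 1*(-4)))² = (86 + 6/(-2 - 1*(-4)))² = (86 + 6/(-2 + 4))² = (86 + 6/2)² = (86 + 6*(½))² = (86 + 3)² = 89² = 7921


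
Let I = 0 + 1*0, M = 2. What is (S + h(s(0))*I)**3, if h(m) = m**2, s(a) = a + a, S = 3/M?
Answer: 27/8 ≈ 3.3750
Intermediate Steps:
S = 3/2 ≈ 1.5000
s(a) = 2*a
I = 0 (I = 0 + 0 = 0)
(S + h(s(0))*I)**3 = (3/2 + (2*0)**2*0)**3 = (3/2 + 0**2*0)**3 = (3/2 + 0*0)**3 = (3/2 + 0)**3 = (3/2)**3 = 27/8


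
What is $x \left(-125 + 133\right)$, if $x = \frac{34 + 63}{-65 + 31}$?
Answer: $- \frac{388}{17} \approx -22.824$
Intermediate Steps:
$x = - \frac{97}{34}$ ($x = \frac{97}{-34} = 97 \left(- \frac{1}{34}\right) = - \frac{97}{34} \approx -2.8529$)
$x \left(-125 + 133\right) = - \frac{97 \left(-125 + 133\right)}{34} = \left(- \frac{97}{34}\right) 8 = - \frac{388}{17}$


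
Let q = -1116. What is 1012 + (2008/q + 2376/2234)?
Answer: 315153434/311643 ≈ 1011.3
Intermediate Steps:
1012 + (2008/q + 2376/2234) = 1012 + (2008/(-1116) + 2376/2234) = 1012 + (2008*(-1/1116) + 2376*(1/2234)) = 1012 + (-502/279 + 1188/1117) = 1012 - 229282/311643 = 315153434/311643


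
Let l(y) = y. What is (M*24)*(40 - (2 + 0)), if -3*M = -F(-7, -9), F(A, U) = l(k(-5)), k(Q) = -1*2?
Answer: -608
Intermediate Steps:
k(Q) = -2
F(A, U) = -2
M = -⅔ (M = -(-1)*(-2)/3 = -⅓*2 = -⅔ ≈ -0.66667)
(M*24)*(40 - (2 + 0)) = (-⅔*24)*(40 - (2 + 0)) = -16*(40 - 1*2) = -16*(40 - 2) = -16*38 = -608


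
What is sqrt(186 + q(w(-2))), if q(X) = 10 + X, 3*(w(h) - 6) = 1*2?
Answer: 4*sqrt(114)/3 ≈ 14.236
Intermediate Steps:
w(h) = 20/3 (w(h) = 6 + (1*2)/3 = 6 + (1/3)*2 = 6 + 2/3 = 20/3)
sqrt(186 + q(w(-2))) = sqrt(186 + (10 + 20/3)) = sqrt(186 + 50/3) = sqrt(608/3) = 4*sqrt(114)/3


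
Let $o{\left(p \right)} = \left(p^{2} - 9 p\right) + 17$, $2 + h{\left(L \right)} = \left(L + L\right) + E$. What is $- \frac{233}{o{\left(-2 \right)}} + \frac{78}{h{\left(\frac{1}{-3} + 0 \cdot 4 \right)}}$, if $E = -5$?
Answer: $- \frac{14485}{897} \approx -16.148$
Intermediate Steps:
$h{\left(L \right)} = -7 + 2 L$ ($h{\left(L \right)} = -2 + \left(\left(L + L\right) - 5\right) = -2 + \left(2 L - 5\right) = -2 + \left(-5 + 2 L\right) = -7 + 2 L$)
$o{\left(p \right)} = 17 + p^{2} - 9 p$
$- \frac{233}{o{\left(-2 \right)}} + \frac{78}{h{\left(\frac{1}{-3} + 0 \cdot 4 \right)}} = - \frac{233}{17 + \left(-2\right)^{2} - -18} + \frac{78}{-7 + 2 \left(\frac{1}{-3} + 0 \cdot 4\right)} = - \frac{233}{17 + 4 + 18} + \frac{78}{-7 + 2 \left(- \frac{1}{3} + 0\right)} = - \frac{233}{39} + \frac{78}{-7 + 2 \left(- \frac{1}{3}\right)} = \left(-233\right) \frac{1}{39} + \frac{78}{-7 - \frac{2}{3}} = - \frac{233}{39} + \frac{78}{- \frac{23}{3}} = - \frac{233}{39} + 78 \left(- \frac{3}{23}\right) = - \frac{233}{39} - \frac{234}{23} = - \frac{14485}{897}$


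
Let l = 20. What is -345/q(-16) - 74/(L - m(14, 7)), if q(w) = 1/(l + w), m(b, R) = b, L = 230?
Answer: -149077/108 ≈ -1380.3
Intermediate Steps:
q(w) = 1/(20 + w)
-345/q(-16) - 74/(L - m(14, 7)) = -345/(1/(20 - 16)) - 74/(230 - 1*14) = -345/(1/4) - 74/(230 - 14) = -345/¼ - 74/216 = -345*4 - 74*1/216 = -1380 - 37/108 = -149077/108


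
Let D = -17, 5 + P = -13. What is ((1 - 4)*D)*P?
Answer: -918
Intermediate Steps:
P = -18 (P = -5 - 13 = -18)
((1 - 4)*D)*P = ((1 - 4)*(-17))*(-18) = -3*(-17)*(-18) = 51*(-18) = -918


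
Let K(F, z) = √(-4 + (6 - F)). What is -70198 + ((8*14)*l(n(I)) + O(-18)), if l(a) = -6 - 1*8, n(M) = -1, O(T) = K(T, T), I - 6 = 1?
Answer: -71766 + 2*√5 ≈ -71762.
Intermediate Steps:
I = 7 (I = 6 + 1 = 7)
K(F, z) = √(2 - F)
O(T) = √(2 - T)
l(a) = -14 (l(a) = -6 - 8 = -14)
-70198 + ((8*14)*l(n(I)) + O(-18)) = -70198 + ((8*14)*(-14) + √(2 - 1*(-18))) = -70198 + (112*(-14) + √(2 + 18)) = -70198 + (-1568 + √20) = -70198 + (-1568 + 2*√5) = -71766 + 2*√5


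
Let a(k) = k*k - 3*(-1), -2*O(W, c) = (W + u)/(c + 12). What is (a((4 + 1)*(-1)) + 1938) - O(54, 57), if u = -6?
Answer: 45226/23 ≈ 1966.3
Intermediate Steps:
O(W, c) = -(-6 + W)/(2*(12 + c)) (O(W, c) = -(W - 6)/(2*(c + 12)) = -(-6 + W)/(2*(12 + c)))
a(k) = 3 + k² (a(k) = k² + 3 = 3 + k²)
(a((4 + 1)*(-1)) + 1938) - O(54, 57) = ((3 + ((4 + 1)*(-1))²) + 1938) - (6 - 1*54)/(2*(12 + 57)) = ((3 + (5*(-1))²) + 1938) - (6 - 54)/(2*69) = ((3 + (-5)²) + 1938) - (-48)/(2*69) = ((3 + 25) + 1938) - 1*(-8/23) = (28 + 1938) + 8/23 = 1966 + 8/23 = 45226/23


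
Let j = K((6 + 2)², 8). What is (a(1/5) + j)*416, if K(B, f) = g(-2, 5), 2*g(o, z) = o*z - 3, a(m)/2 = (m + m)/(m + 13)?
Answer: -88400/33 ≈ -2678.8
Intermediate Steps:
a(m) = 4*m/(13 + m) (a(m) = 2*((m + m)/(m + 13)) = 2*((2*m)/(13 + m)) = 2*(2*m/(13 + m)) = 4*m/(13 + m))
g(o, z) = -3/2 + o*z/2 (g(o, z) = (o*z - 3)/2 = (-3 + o*z)/2 = -3/2 + o*z/2)
K(B, f) = -13/2 (K(B, f) = -3/2 + (½)*(-2)*5 = -3/2 - 5 = -13/2)
j = -13/2 ≈ -6.5000
(a(1/5) + j)*416 = (4/(5*(13 + 1/5)) - 13/2)*416 = (4*(⅕)/(13 + ⅕) - 13/2)*416 = (4*(⅕)/(66/5) - 13/2)*416 = (4*(⅕)*(5/66) - 13/2)*416 = (2/33 - 13/2)*416 = -425/66*416 = -88400/33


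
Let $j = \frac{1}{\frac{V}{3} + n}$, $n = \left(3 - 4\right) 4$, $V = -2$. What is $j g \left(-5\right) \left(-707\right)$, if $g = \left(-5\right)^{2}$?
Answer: $- \frac{37875}{2} \approx -18938.0$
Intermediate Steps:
$n = -4$ ($n = \left(-1\right) 4 = -4$)
$j = - \frac{3}{14}$ ($j = \frac{1}{- \frac{2}{3} - 4} = \frac{1}{- \frac{14}{3}} = - \frac{3}{14} \approx -0.21429$)
$g = 25$
$j g \left(-5\right) \left(-707\right) = \left(- \frac{3}{14}\right) 25 \left(-5\right) \left(-707\right) = \left(- \frac{75}{14}\right) \left(-5\right) \left(-707\right) = \frac{375}{14} \left(-707\right) = - \frac{37875}{2}$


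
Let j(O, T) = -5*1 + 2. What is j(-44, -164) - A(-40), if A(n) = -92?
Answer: 89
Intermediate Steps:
j(O, T) = -3 (j(O, T) = -5 + 2 = -3)
j(-44, -164) - A(-40) = -3 - 1*(-92) = -3 + 92 = 89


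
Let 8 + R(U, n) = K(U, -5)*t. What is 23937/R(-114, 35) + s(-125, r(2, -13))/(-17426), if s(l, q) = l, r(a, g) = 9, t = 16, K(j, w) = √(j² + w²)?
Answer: 78201527/1210131144 + 7979*√13021/69444 ≈ 13.176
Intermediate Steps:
R(U, n) = -8 + 16*√(25 + U²) (R(U, n) = -8 + √(U² + (-5)²)*16 = -8 + √(U² + 25)*16 = -8 + √(25 + U²)*16 = -8 + 16*√(25 + U²))
23937/R(-114, 35) + s(-125, r(2, -13))/(-17426) = 23937/(-8 + 16*√(25 + (-114)²)) - 125/(-17426) = 23937/(-8 + 16*√(25 + 12996)) - 125*(-1/17426) = 23937/(-8 + 16*√13021) + 125/17426 = 125/17426 + 23937/(-8 + 16*√13021)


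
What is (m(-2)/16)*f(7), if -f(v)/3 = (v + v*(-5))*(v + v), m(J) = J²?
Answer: 294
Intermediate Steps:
f(v) = 24*v² (f(v) = -3*(v + v*(-5))*(v + v) = -3*(v - 5*v)*2*v = -3*(-4*v)*2*v = -(-24)*v² = 24*v²)
(m(-2)/16)*f(7) = ((-2)²/16)*(24*7²) = ((1/16)*4)*(24*49) = (¼)*1176 = 294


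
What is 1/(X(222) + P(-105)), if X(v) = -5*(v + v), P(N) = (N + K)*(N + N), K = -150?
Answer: 1/51330 ≈ 1.9482e-5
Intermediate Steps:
P(N) = 2*N*(-150 + N) (P(N) = (N - 150)*(N + N) = (-150 + N)*(2*N) = 2*N*(-150 + N))
X(v) = -10*v
1/(X(222) + P(-105)) = 1/(-10*222 + 2*(-105)*(-150 - 105)) = 1/(-2220 + 2*(-105)*(-255)) = 1/(-2220 + 53550) = 1/51330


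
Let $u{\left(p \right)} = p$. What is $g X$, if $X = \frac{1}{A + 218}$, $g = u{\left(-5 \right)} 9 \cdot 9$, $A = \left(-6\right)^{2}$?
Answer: $- \frac{405}{254} \approx -1.5945$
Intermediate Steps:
$A = 36$
$g = -405$ ($g = \left(-5\right) 9 \cdot 9 = \left(-45\right) 9 = -405$)
$X = \frac{1}{254}$ ($X = \frac{1}{36 + 218} = \frac{1}{254} \approx 0.003937$)
$g X = \left(-405\right) \frac{1}{254} = - \frac{405}{254}$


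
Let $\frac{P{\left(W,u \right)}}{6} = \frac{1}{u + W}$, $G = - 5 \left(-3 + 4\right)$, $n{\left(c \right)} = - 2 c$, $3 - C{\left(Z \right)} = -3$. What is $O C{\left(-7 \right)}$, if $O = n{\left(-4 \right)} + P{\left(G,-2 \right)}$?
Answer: $\frac{300}{7} \approx 42.857$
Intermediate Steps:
$C{\left(Z \right)} = 6$ ($C{\left(Z \right)} = 3 - -3 = 3 + 3 = 6$)
$G = -5$ ($G = \left(-5\right) 1 = -5$)
$P{\left(W,u \right)} = \frac{6}{W + u}$ ($P{\left(W,u \right)} = \frac{6}{u + W} = \frac{6}{W + u}$)
$O = \frac{50}{7}$ ($O = \left(-2\right) \left(-4\right) + \frac{6}{-5 - 2} = 8 + \frac{6}{-7} = 8 + 6 \left(- \frac{1}{7}\right) = 8 - \frac{6}{7} = \frac{50}{7} \approx 7.1429$)
$O C{\left(-7 \right)} = \frac{50}{7} \cdot 6 = \frac{300}{7}$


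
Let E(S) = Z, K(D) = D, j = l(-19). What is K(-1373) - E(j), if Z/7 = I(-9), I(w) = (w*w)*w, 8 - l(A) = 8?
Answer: 3730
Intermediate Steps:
l(A) = 0 (l(A) = 8 - 1*8 = 8 - 8 = 0)
j = 0
I(w) = w³ (I(w) = w²*w = w³)
Z = -5103 (Z = 7*(-9)³ = 7*(-729) = -5103)
E(S) = -5103
K(-1373) - E(j) = -1373 - 1*(-5103) = -1373 + 5103 = 3730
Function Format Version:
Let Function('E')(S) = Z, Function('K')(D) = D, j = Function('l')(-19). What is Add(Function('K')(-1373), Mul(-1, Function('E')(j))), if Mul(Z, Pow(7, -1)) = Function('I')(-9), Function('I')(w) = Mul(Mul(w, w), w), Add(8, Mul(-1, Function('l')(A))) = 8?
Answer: 3730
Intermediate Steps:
Function('l')(A) = 0 (Function('l')(A) = Add(8, Mul(-1, 8)) = Add(8, -8) = 0)
j = 0
Function('I')(w) = Pow(w, 3) (Function('I')(w) = Mul(Pow(w, 2), w) = Pow(w, 3))
Z = -5103 (Z = Mul(7, Pow(-9, 3)) = Mul(7, -729) = -5103)
Function('E')(S) = -5103
Add(Function('K')(-1373), Mul(-1, Function('E')(j))) = Add(-1373, Mul(-1, -5103)) = Add(-1373, 5103) = 3730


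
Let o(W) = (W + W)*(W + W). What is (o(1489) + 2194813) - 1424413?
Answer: 9638884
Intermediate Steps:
o(W) = 4*W² (o(W) = (2*W)*(2*W) = 4*W²)
(o(1489) + 2194813) - 1424413 = (4*1489² + 2194813) - 1424413 = (4*2217121 + 2194813) - 1424413 = (8868484 + 2194813) - 1424413 = 11063297 - 1424413 = 9638884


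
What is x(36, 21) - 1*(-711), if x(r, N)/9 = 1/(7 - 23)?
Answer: 11367/16 ≈ 710.44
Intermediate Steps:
x(r, N) = -9/16 (x(r, N) = 9/(7 - 23) = 9/(-16) = 9*(-1/16) = -9/16)
x(36, 21) - 1*(-711) = -9/16 - 1*(-711) = -9/16 + 711 = 11367/16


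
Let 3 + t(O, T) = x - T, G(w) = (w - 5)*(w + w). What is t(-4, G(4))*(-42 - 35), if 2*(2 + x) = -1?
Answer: -385/2 ≈ -192.50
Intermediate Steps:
x = -5/2 (x = -2 + (½)*(-1) = -2 - ½ = -5/2 ≈ -2.5000)
G(w) = 2*w*(-5 + w) (G(w) = (-5 + w)*(2*w) = 2*w*(-5 + w))
t(O, T) = -11/2 - T (t(O, T) = -3 + (-5/2 - T) = -11/2 - T)
t(-4, G(4))*(-42 - 35) = (-11/2 - 2*4*(-5 + 4))*(-42 - 35) = (-11/2 - 2*4*(-1))*(-77) = (-11/2 - 1*(-8))*(-77) = (-11/2 + 8)*(-77) = (5/2)*(-77) = -385/2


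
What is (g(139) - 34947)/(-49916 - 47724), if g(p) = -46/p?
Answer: 4857679/13571960 ≈ 0.35792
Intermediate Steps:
(g(139) - 34947)/(-49916 - 47724) = (-46/139 - 34947)/(-49916 - 47724) = (-46*1/139 - 34947)/(-97640) = (-46/139 - 34947)*(-1/97640) = -4857679/139*(-1/97640) = 4857679/13571960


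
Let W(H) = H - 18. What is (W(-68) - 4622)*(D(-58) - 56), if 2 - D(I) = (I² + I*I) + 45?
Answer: 32141516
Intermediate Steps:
W(H) = -18 + H
D(I) = -43 - 2*I² (D(I) = 2 - ((I² + I*I) + 45) = 2 - ((I² + I²) + 45) = 2 - (2*I² + 45) = 2 - (45 + 2*I²) = 2 + (-45 - 2*I²) = -43 - 2*I²)
(W(-68) - 4622)*(D(-58) - 56) = ((-18 - 68) - 4622)*((-43 - 2*(-58)²) - 56) = (-86 - 4622)*((-43 - 2*3364) - 56) = -4708*((-43 - 6728) - 56) = -4708*(-6771 - 56) = -4708*(-6827) = 32141516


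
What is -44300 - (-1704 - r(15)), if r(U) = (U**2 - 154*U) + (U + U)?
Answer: -44651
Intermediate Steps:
r(U) = U**2 - 152*U (r(U) = (U**2 - 154*U) + 2*U = U**2 - 152*U)
-44300 - (-1704 - r(15)) = -44300 - (-1704 - 15*(-152 + 15)) = -44300 - (-1704 - 15*(-137)) = -44300 - (-1704 - 1*(-2055)) = -44300 - (-1704 + 2055) = -44300 - 1*351 = -44300 - 351 = -44651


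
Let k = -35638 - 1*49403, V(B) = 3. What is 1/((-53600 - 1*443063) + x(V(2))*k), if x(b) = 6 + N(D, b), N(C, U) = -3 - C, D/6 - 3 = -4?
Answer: -1/1262032 ≈ -7.9237e-7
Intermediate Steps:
D = -6 (D = 18 + 6*(-4) = 18 - 24 = -6)
k = -85041 (k = -35638 - 49403 = -85041)
x(b) = 9 (x(b) = 6 + (-3 - 1*(-6)) = 6 + (-3 + 6) = 6 + 3 = 9)
1/((-53600 - 1*443063) + x(V(2))*k) = 1/((-53600 - 1*443063) + 9*(-85041)) = 1/((-53600 - 443063) - 765369) = 1/(-496663 - 765369) = 1/(-1262032) = -1/1262032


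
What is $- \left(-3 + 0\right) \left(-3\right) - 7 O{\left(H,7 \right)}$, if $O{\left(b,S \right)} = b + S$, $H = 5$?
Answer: $-93$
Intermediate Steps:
$O{\left(b,S \right)} = S + b$
$- \left(-3 + 0\right) \left(-3\right) - 7 O{\left(H,7 \right)} = - \left(-3 + 0\right) \left(-3\right) - 7 \left(7 + 5\right) = - \left(-3\right) \left(-3\right) - 84 = \left(-1\right) 9 - 84 = -9 - 84 = -93$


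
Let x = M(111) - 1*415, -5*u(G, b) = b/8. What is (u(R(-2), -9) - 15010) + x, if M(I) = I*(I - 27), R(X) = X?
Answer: -244031/40 ≈ -6100.8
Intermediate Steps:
M(I) = I*(-27 + I)
u(G, b) = -b/40 (u(G, b) = -b/(5*8) = -b/40)
x = 8909 (x = 111*(-27 + 111) - 1*415 = 111*84 - 415 = 9324 - 415 = 8909)
(u(R(-2), -9) - 15010) + x = (-1/40*(-9) - 15010) + 8909 = (9/40 - 15010) + 8909 = -600391/40 + 8909 = -244031/40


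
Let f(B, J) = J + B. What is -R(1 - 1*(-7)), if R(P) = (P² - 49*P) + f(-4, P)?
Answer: 324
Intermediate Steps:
f(B, J) = B + J
R(P) = -4 + P² - 48*P (R(P) = (P² - 49*P) + (-4 + P) = -4 + P² - 48*P)
-R(1 - 1*(-7)) = -(-4 + (1 - 1*(-7))² - 48*(1 - 1*(-7))) = -(-4 + (1 + 7)² - 48*(1 + 7)) = -(-4 + 8² - 48*8) = -(-4 + 64 - 384) = -1*(-324) = 324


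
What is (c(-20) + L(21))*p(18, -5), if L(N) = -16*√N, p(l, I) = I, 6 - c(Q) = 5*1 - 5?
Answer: -30 + 80*√21 ≈ 336.61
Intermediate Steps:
c(Q) = 6 (c(Q) = 6 - (5*1 - 5) = 6 - (5 - 5) = 6 - 1*0 = 6 + 0 = 6)
(c(-20) + L(21))*p(18, -5) = (6 - 16*√21)*(-5) = -30 + 80*√21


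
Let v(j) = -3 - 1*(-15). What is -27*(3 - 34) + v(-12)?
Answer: 849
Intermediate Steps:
v(j) = 12 (v(j) = -3 + 15 = 12)
-27*(3 - 34) + v(-12) = -27*(3 - 34) + 12 = -27*(-31) + 12 = 837 + 12 = 849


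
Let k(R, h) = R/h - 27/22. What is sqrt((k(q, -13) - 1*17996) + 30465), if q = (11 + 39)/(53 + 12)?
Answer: 3*sqrt(113312122)/286 ≈ 111.66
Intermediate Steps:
q = 10/13 (q = 50/65 = 50*(1/65) = 10/13 ≈ 0.76923)
k(R, h) = -27/22 + R/h (k(R, h) = R/h - 27*1/22 = R/h - 27/22 = -27/22 + R/h)
sqrt((k(q, -13) - 1*17996) + 30465) = sqrt(((-27/22 + (10/13)/(-13)) - 1*17996) + 30465) = sqrt(((-27/22 + (10/13)*(-1/13)) - 17996) + 30465) = sqrt(((-27/22 - 10/169) - 17996) + 30465) = sqrt((-4783/3718 - 17996) + 30465) = sqrt(-66913911/3718 + 30465) = sqrt(46354959/3718) = 3*sqrt(113312122)/286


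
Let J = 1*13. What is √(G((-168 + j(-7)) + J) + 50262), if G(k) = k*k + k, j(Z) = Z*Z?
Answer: 4*√3837 ≈ 247.77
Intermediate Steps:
j(Z) = Z²
J = 13
G(k) = k + k² (G(k) = k² + k = k + k²)
√(G((-168 + j(-7)) + J) + 50262) = √(((-168 + (-7)²) + 13)*(1 + ((-168 + (-7)²) + 13)) + 50262) = √(((-168 + 49) + 13)*(1 + ((-168 + 49) + 13)) + 50262) = √((-119 + 13)*(1 + (-119 + 13)) + 50262) = √(-106*(1 - 106) + 50262) = √(-106*(-105) + 50262) = √(11130 + 50262) = √61392 = 4*√3837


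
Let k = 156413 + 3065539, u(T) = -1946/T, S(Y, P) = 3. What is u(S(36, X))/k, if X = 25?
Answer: -973/4832928 ≈ -0.00020133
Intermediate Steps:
k = 3221952
u(S(36, X))/k = -1946/3/3221952 = -1946*⅓*(1/3221952) = -1946/3*1/3221952 = -973/4832928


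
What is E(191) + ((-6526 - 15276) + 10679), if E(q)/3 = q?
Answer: -10550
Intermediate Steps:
E(q) = 3*q
E(191) + ((-6526 - 15276) + 10679) = 3*191 + ((-6526 - 15276) + 10679) = 573 + (-21802 + 10679) = 573 - 11123 = -10550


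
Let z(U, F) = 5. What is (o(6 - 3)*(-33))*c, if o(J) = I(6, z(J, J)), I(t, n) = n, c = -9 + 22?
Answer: -2145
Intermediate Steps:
c = 13
o(J) = 5
(o(6 - 3)*(-33))*c = (5*(-33))*13 = -165*13 = -2145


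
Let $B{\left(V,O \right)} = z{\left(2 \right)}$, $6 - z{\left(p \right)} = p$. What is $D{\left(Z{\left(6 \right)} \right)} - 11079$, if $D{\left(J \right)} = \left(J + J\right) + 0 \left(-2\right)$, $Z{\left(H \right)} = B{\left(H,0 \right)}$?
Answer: $-11071$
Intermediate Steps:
$z{\left(p \right)} = 6 - p$
$B{\left(V,O \right)} = 4$ ($B{\left(V,O \right)} = 6 - 2 = 4$)
$Z{\left(H \right)} = 4$
$D{\left(J \right)} = 2 J$ ($D{\left(J \right)} = 2 J + 0 = 2 J$)
$D{\left(Z{\left(6 \right)} \right)} - 11079 = 2 \cdot 4 - 11079 = 8 - 11079 = -11071$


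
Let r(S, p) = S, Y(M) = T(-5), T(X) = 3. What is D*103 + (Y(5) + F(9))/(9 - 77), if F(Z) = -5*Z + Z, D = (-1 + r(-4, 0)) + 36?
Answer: 217157/68 ≈ 3193.5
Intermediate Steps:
Y(M) = 3
D = 31 (D = (-1 - 4) + 36 = -5 + 36 = 31)
F(Z) = -4*Z
D*103 + (Y(5) + F(9))/(9 - 77) = 31*103 + (3 - 4*9)/(9 - 77) = 3193 + (3 - 36)/(-68) = 3193 - 33*(-1/68) = 3193 + 33/68 = 217157/68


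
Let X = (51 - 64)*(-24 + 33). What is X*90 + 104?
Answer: -10426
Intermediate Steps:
X = -117 (X = -13*9 = -117)
X*90 + 104 = -117*90 + 104 = -10530 + 104 = -10426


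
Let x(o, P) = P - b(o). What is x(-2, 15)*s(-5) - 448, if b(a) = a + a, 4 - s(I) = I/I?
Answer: -391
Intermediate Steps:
s(I) = 3 (s(I) = 4 - I/I = 4 - 1*1 = 4 - 1 = 3)
b(a) = 2*a
x(o, P) = P - 2*o
x(-2, 15)*s(-5) - 448 = (15 - 2*(-2))*3 - 448 = (15 + 4)*3 - 448 = 19*3 - 448 = 57 - 448 = -391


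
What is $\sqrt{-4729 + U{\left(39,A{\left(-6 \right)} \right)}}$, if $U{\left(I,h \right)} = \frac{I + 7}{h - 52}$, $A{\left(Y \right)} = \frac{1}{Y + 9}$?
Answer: $\frac{i \sqrt{113635615}}{155} \approx 68.774 i$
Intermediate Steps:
$A{\left(Y \right)} = \frac{1}{9 + Y}$
$U{\left(I,h \right)} = \frac{7 + I}{-52 + h}$
$\sqrt{-4729 + U{\left(39,A{\left(-6 \right)} \right)}} = \sqrt{-4729 + \frac{7 + 39}{-52 + \frac{1}{9 - 6}}} = \sqrt{-4729 + \frac{1}{-52 + \frac{1}{3}} \cdot 46} = \sqrt{-4729 + \frac{1}{- \frac{155}{3}} \cdot 46} = \sqrt{-4729 - \frac{138}{155}} = \sqrt{- \frac{733133}{155}} = \frac{i \sqrt{113635615}}{155}$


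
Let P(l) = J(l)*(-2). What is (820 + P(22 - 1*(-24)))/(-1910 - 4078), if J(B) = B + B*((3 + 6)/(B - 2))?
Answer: -7801/65868 ≈ -0.11843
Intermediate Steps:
J(B) = B + 9*B/(-2 + B) (J(B) = B + B*(9/(-2 + B)) = B + 9*B/(-2 + B))
P(l) = -2*l*(7 + l)/(-2 + l) (P(l) = (l*(7 + l)/(-2 + l))*(-2) = -2*l*(7 + l)/(-2 + l))
(820 + P(22 - 1*(-24)))/(-1910 - 4078) = (820 - 2*(22 - 1*(-24))*(7 + (22 - 1*(-24)))/(-2 + (22 - 1*(-24))))/(-1910 - 4078) = (820 - 2*(22 + 24)*(7 + (22 + 24))/(-2 + (22 + 24)))/(-5988) = (820 - 2*46*(7 + 46)/(-2 + 46))*(-1/5988) = (820 - 2*46*53/44)*(-1/5988) = (820 - 2*46*1/44*53)*(-1/5988) = (820 - 1219/11)*(-1/5988) = (7801/11)*(-1/5988) = -7801/65868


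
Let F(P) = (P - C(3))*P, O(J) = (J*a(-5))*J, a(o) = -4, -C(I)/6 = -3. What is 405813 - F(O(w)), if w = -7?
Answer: 363869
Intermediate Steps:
C(I) = 18 (C(I) = -6*(-3) = 18)
O(J) = -4*J² (O(J) = (J*(-4))*J = (-4*J)*J = -4*J²)
F(P) = P*(-18 + P) (F(P) = (P - 1*18)*P = (P - 18)*P = (-18 + P)*P = P*(-18 + P))
405813 - F(O(w)) = 405813 - (-4*(-7)²)*(-18 - 4*(-7)²) = 405813 - (-4*49)*(-18 - 4*49) = 405813 - (-196)*(-18 - 196) = 405813 - (-196)*(-214) = 405813 - 1*41944 = 405813 - 41944 = 363869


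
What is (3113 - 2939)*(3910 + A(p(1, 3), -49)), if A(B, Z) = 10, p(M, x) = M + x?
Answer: 682080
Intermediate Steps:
(3113 - 2939)*(3910 + A(p(1, 3), -49)) = (3113 - 2939)*(3910 + 10) = 174*3920 = 682080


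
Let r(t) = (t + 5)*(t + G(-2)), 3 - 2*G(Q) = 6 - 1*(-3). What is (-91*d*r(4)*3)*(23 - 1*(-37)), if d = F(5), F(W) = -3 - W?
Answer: 1179360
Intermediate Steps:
G(Q) = -3 (G(Q) = 3/2 - (6 - 1*(-3))/2 = 3/2 - (6 + 3)/2 = 3/2 - ½*9 = 3/2 - 9/2 = -3)
d = -8 (d = -3 - 1*5 = -3 - 5 = -8)
r(t) = (-3 + t)*(5 + t) (r(t) = (t + 5)*(t - 3) = (5 + t)*(-3 + t) = (-3 + t)*(5 + t))
(-91*d*r(4)*3)*(23 - 1*(-37)) = (-91*(-8*(-15 + 4² + 2*4))*3)*(23 - 1*(-37)) = (-91*(-8*(-15 + 16 + 8))*3)*(23 + 37) = -91*(-8*9)*3*60 = -(-6552)*3*60 = -91*(-216)*60 = 19656*60 = 1179360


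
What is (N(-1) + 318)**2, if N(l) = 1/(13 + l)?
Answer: 14569489/144 ≈ 1.0118e+5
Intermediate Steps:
(N(-1) + 318)**2 = (1/(13 - 1) + 318)**2 = (1/12 + 318)**2 = (3817/12)**2 = 14569489/144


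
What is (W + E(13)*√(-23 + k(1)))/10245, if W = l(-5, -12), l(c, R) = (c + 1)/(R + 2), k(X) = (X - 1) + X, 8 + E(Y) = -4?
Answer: 2/51225 - 4*I*√22/3415 ≈ 3.9043e-5 - 0.0054939*I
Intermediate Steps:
E(Y) = -12 (E(Y) = -8 - 4 = -12)
k(X) = -1 + 2*X (k(X) = (-1 + X) + X = -1 + 2*X)
l(c, R) = (1 + c)/(2 + R)
W = ⅖ (W = (1 - 5)/(2 - 12) = -4/(-10) = -⅒*(-4) = ⅖ ≈ 0.40000)
(W + E(13)*√(-23 + k(1)))/10245 = (⅖ - 12*√(-23 + (-1 + 2*1)))/10245 = (⅖ - 12*√(-23 + (-1 + 2)))*(1/10245) = (⅖ - 12*√(-23 + 1))*(1/10245) = (⅖ - 12*I*√22)*(1/10245) = 2/51225 - 4*I*√22/3415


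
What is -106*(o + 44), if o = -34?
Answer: -1060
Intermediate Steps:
-106*(o + 44) = -106*(-34 + 44) = -106*10 = -1060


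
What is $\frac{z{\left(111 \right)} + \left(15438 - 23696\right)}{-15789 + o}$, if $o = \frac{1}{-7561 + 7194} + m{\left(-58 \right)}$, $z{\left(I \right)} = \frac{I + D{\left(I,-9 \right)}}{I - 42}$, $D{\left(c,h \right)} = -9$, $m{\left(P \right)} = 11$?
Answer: $\frac{69693300}{133182121} \approx 0.52329$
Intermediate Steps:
$z{\left(I \right)} = \frac{-9 + I}{-42 + I}$ ($z{\left(I \right)} = \frac{I - 9}{I - 42} = \frac{-9 + I}{-42 + I}$)
$o = \frac{4036}{367}$ ($o = \frac{1}{-7561 + 7194} + 11 = \frac{1}{-367} + 11 = - \frac{1}{367} + 11 = \frac{4036}{367} \approx 10.997$)
$\frac{z{\left(111 \right)} + \left(15438 - 23696\right)}{-15789 + o} = \frac{\frac{-9 + 111}{-42 + 111} + \left(15438 - 23696\right)}{-15789 + \frac{4036}{367}} = \frac{\frac{1}{69} \cdot 102 - 8258}{- \frac{5790527}{367}} = \left(\frac{1}{69} \cdot 102 - 8258\right) \left(- \frac{367}{5790527}\right) = \left(\frac{34}{23} - 8258\right) \left(- \frac{367}{5790527}\right) = \left(- \frac{189900}{23}\right) \left(- \frac{367}{5790527}\right) = \frac{69693300}{133182121}$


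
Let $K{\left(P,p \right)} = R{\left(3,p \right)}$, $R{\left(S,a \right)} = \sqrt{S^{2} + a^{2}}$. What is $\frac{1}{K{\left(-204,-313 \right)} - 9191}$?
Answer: $- \frac{9191}{84376503} - \frac{\sqrt{97978}}{84376503} \approx -0.00011264$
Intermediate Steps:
$K{\left(P,p \right)} = \sqrt{9 + p^{2}}$ ($K{\left(P,p \right)} = \sqrt{3^{2} + p^{2}} = \sqrt{9 + p^{2}}$)
$\frac{1}{K{\left(-204,-313 \right)} - 9191} = \frac{1}{\sqrt{9 + \left(-313\right)^{2}} - 9191} = \frac{1}{\sqrt{9 + 97969} - 9191} = \frac{1}{\sqrt{97978} - 9191} = \frac{1}{-9191 + \sqrt{97978}}$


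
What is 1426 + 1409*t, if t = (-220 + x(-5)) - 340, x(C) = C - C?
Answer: -787614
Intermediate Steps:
x(C) = 0
t = -560 (t = (-220 + 0) - 340 = -220 - 340 = -560)
1426 + 1409*t = 1426 + 1409*(-560) = 1426 - 789040 = -787614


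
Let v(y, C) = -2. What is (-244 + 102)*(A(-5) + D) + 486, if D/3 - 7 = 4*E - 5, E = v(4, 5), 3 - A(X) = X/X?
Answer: 2758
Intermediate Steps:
A(X) = 2 (A(X) = 3 - X/X = 3 - 1*1 = 3 - 1 = 2)
E = -2
D = -18 (D = 21 + 3*(4*(-2) - 5) = 21 + 3*(-8 - 5) = 21 + 3*(-13) = 21 - 39 = -18)
(-244 + 102)*(A(-5) + D) + 486 = (-244 + 102)*(2 - 18) + 486 = -142*(-16) + 486 = 2272 + 486 = 2758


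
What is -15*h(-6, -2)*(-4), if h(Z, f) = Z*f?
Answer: 720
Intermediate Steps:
-15*h(-6, -2)*(-4) = -(-90)*(-2)*(-4) = -15*12*(-4) = -180*(-4) = 720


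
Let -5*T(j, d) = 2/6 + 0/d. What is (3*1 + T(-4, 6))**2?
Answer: 1936/225 ≈ 8.6044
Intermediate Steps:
T(j, d) = -1/15 (T(j, d) = -(2/6 + 0/d)/5 = -(2*(1/6) + 0)/5 = -(1/3 + 0)/5 = -1/5*1/3 = -1/15)
(3*1 + T(-4, 6))**2 = (3*1 - 1/15)**2 = (3 - 1/15)**2 = (44/15)**2 = 1936/225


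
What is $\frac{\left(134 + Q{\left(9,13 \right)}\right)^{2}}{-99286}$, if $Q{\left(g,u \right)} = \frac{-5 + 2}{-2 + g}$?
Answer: $- \frac{79475}{442274} \approx -0.1797$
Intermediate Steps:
$Q{\left(g,u \right)} = - \frac{3}{-2 + g}$
$\frac{\left(134 + Q{\left(9,13 \right)}\right)^{2}}{-99286} = \frac{\left(134 - \frac{3}{-2 + 9}\right)^{2}}{-99286} = \left(134 - \frac{3}{7}\right)^{2} \left(- \frac{1}{99286}\right) = \left(\frac{935}{7}\right)^{2} \left(- \frac{1}{99286}\right) = \frac{874225}{49} \left(- \frac{1}{99286}\right) = - \frac{79475}{442274}$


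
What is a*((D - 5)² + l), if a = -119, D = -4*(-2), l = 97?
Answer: -12614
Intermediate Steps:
D = 8
a*((D - 5)² + l) = -119*((8 - 5)² + 97) = -119*(3² + 97) = -119*(9 + 97) = -119*106 = -12614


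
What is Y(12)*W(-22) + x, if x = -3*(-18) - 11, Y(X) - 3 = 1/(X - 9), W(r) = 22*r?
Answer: -4711/3 ≈ -1570.3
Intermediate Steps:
Y(X) = 3 + 1/(-9 + X) (Y(X) = 3 + 1/(X - 9) = 3 + 1/(-9 + X))
x = 43 (x = 54 - 11 = 43)
Y(12)*W(-22) + x = ((-26 + 3*12)/(-9 + 12))*(22*(-22)) + 43 = ((-26 + 36)/3)*(-484) + 43 = ((1/3)*10)*(-484) + 43 = (10/3)*(-484) + 43 = -4840/3 + 43 = -4711/3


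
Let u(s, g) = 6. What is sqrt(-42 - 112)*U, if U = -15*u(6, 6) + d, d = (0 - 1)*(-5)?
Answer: -85*I*sqrt(154) ≈ -1054.8*I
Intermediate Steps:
d = 5 (d = -1*(-5) = 5)
U = -85 (U = -15*6 + 5 = -90 + 5 = -85)
sqrt(-42 - 112)*U = sqrt(-42 - 112)*(-85) = sqrt(-154)*(-85) = (I*sqrt(154))*(-85) = -85*I*sqrt(154)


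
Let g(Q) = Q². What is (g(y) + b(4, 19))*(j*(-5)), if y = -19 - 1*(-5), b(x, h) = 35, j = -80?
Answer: 92400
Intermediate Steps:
y = -14 (y = -19 + 5 = -14)
(g(y) + b(4, 19))*(j*(-5)) = ((-14)² + 35)*(-80*(-5)) = (196 + 35)*400 = 231*400 = 92400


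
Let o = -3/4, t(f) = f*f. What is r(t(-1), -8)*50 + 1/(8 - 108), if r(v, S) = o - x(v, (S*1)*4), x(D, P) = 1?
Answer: -8751/100 ≈ -87.510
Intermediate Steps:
t(f) = f²
o = -¾ (o = -3*¼ = -¾ ≈ -0.75000)
r(v, S) = -7/4 (r(v, S) = -¾ - 1*1 = -¾ - 1 = -7/4)
r(t(-1), -8)*50 + 1/(8 - 108) = -7/4*50 + 1/(8 - 108) = -175/2 + 1/(-100) = -175/2 - 1/100 = -8751/100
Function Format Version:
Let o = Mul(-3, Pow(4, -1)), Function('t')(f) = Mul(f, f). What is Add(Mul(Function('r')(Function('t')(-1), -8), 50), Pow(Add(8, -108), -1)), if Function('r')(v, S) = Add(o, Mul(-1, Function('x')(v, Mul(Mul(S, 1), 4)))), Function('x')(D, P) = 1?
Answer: Rational(-8751, 100) ≈ -87.510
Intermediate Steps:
Function('t')(f) = Pow(f, 2)
o = Rational(-3, 4) (o = Mul(-3, Rational(1, 4)) = Rational(-3, 4) ≈ -0.75000)
Function('r')(v, S) = Rational(-7, 4) (Function('r')(v, S) = Add(Rational(-3, 4), Mul(-1, 1)) = Add(Rational(-3, 4), -1) = Rational(-7, 4))
Add(Mul(Function('r')(Function('t')(-1), -8), 50), Pow(Add(8, -108), -1)) = Add(Mul(Rational(-7, 4), 50), Pow(Add(8, -108), -1)) = Add(Rational(-175, 2), Pow(-100, -1)) = Add(Rational(-175, 2), Rational(-1, 100)) = Rational(-8751, 100)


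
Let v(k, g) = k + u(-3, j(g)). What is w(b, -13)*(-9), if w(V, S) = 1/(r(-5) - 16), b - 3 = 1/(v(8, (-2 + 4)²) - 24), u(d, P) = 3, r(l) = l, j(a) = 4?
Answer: 3/7 ≈ 0.42857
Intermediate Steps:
v(k, g) = 3 + k (v(k, g) = k + 3 = 3 + k)
b = 38/13 (b = 3 + 1/((3 + 8) - 24) = 3 + 1/(11 - 24) = 3 + 1/(-13) = 3 - 1/13 = 38/13 ≈ 2.9231)
w(V, S) = -1/21 (w(V, S) = 1/(-5 - 16) = 1/(-21) = -1/21)
w(b, -13)*(-9) = -1/21*(-9) = 3/7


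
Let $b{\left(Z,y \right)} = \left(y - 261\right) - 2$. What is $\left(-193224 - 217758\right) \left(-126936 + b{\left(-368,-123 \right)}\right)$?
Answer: $52327050204$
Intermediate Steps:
$b{\left(Z,y \right)} = -263 + y$ ($b{\left(Z,y \right)} = \left(-261 + y\right) - 2 = -263 + y$)
$\left(-193224 - 217758\right) \left(-126936 + b{\left(-368,-123 \right)}\right) = \left(-193224 - 217758\right) \left(-126936 - 386\right) = - 410982 \left(-126936 - 386\right) = \left(-410982\right) \left(-127322\right) = 52327050204$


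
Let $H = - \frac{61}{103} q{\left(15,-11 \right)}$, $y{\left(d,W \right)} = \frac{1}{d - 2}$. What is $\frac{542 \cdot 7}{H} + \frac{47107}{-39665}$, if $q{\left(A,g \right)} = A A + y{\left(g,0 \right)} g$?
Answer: $- \frac{104970729831}{3551921420} \approx -29.553$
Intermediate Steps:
$y{\left(d,W \right)} = \frac{1}{-2 + d}$
$q{\left(A,g \right)} = A^{2} + \frac{g}{-2 + g}$ ($q{\left(A,g \right)} = A A + \frac{g}{-2 + g} = A^{2} + \frac{g}{-2 + g}$)
$H = - \frac{179096}{1339}$ ($H = - \frac{61}{103} \frac{-11 + 15^{2} \left(-2 - 11\right)}{-2 - 11} = \left(-61\right) \frac{1}{103} \frac{-11 + 225 \left(-13\right)}{-13} = - \frac{61 \left(- \frac{-11 - 2925}{13}\right)}{103} = - \frac{61 \left(\left(- \frac{1}{13}\right) \left(-2936\right)\right)}{103} = \left(- \frac{61}{103}\right) \frac{2936}{13} = - \frac{179096}{1339} \approx -133.75$)
$\frac{542 \cdot 7}{H} + \frac{47107}{-39665} = \frac{542 \cdot 7}{- \frac{179096}{1339}} + \frac{47107}{-39665} = 3794 \left(- \frac{1339}{179096}\right) + 47107 \left(- \frac{1}{39665}\right) = - \frac{2540083}{89548} - \frac{47107}{39665} = - \frac{104970729831}{3551921420}$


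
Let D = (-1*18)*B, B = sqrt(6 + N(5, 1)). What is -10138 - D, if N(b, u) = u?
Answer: -10138 + 18*sqrt(7) ≈ -10090.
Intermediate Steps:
B = sqrt(7) (B = sqrt(6 + 1) = sqrt(7) ≈ 2.6458)
D = -18*sqrt(7) (D = (-1*18)*sqrt(7) = -18*sqrt(7) ≈ -47.624)
-10138 - D = -10138 - (-18)*sqrt(7) = -10138 + 18*sqrt(7)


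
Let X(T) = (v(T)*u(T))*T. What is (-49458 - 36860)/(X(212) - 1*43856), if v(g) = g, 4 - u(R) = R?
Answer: 43159/4696104 ≈ 0.0091904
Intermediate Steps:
u(R) = 4 - R
X(T) = T²*(4 - T) (X(T) = (T*(4 - T))*T = T²*(4 - T))
(-49458 - 36860)/(X(212) - 1*43856) = (-49458 - 36860)/(212²*(4 - 1*212) - 1*43856) = -86318/(44944*(4 - 212) - 43856) = -86318/(44944*(-208) - 43856) = -86318/(-9348352 - 43856) = -86318/(-9392208) = -86318*(-1/9392208) = 43159/4696104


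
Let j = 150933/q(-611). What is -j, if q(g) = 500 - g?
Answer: -150933/1111 ≈ -135.85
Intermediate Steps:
j = 150933/1111 (j = 150933/(500 - 1*(-611)) = 150933/(500 + 611) = 150933/1111 ≈ 135.85)
-j = -1*150933/1111 = -150933/1111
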